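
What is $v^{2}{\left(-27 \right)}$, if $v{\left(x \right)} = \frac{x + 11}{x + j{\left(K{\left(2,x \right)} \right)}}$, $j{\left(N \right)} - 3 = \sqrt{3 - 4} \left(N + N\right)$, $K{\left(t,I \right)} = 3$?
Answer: $\frac{320}{867} + \frac{512 i}{2601} \approx 0.36909 + 0.19685 i$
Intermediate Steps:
$j{\left(N \right)} = 3 + 2 i N$ ($j{\left(N \right)} = 3 + \sqrt{3 - 4} \left(N + N\right) = 3 + \sqrt{-1} \cdot 2 N = 3 + i 2 N = 3 + 2 i N$)
$v{\left(x \right)} = \frac{11 + x}{3 + x + 6 i}$ ($v{\left(x \right)} = \frac{x + 11}{x + \left(3 + 2 i 3\right)} = \frac{11 + x}{x + \left(3 + 6 i\right)} = \frac{11 + x}{3 + x + 6 i}$)
$v^{2}{\left(-27 \right)} = \left(\frac{11 - 27}{3 - 27 + 6 i}\right)^{2} = \left(\frac{1}{-24 + 6 i} \left(-16\right)\right)^{2} = \left(\frac{-24 - 6 i}{612} \left(-16\right)\right)^{2} = \left(- \frac{4 \left(-24 - 6 i\right)}{153}\right)^{2} = \frac{16 \left(-24 - 6 i\right)^{2}}{23409}$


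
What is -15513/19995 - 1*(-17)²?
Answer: -1931356/6665 ≈ -289.78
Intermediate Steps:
-15513/19995 - 1*(-17)² = -15513*1/19995 - 1*289 = -5171/6665 - 289 = -1931356/6665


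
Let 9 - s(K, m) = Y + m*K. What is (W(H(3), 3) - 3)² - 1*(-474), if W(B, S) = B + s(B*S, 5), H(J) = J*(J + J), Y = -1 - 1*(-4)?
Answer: 62475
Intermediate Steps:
Y = 3 (Y = -1 + 4 = 3)
s(K, m) = 6 - K*m (s(K, m) = 9 - (3 + m*K) = 9 - (3 + K*m) = 9 + (-3 - K*m) = 6 - K*m)
H(J) = 2*J² (H(J) = J*(2*J) = 2*J²)
W(B, S) = 6 + B - 5*B*S (W(B, S) = B + (6 - 1*B*S*5) = B + (6 - 5*B*S) = 6 + B - 5*B*S)
(W(H(3), 3) - 3)² - 1*(-474) = ((6 + 2*3² - 5*2*3²*3) - 3)² - 1*(-474) = ((6 + 2*9 - 5*2*9*3) - 3)² + 474 = ((6 + 18 - 5*18*3) - 3)² + 474 = ((6 + 18 - 270) - 3)² + 474 = (-246 - 3)² + 474 = (-249)² + 474 = 62001 + 474 = 62475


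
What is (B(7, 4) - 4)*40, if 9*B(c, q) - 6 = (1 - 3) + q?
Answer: -1120/9 ≈ -124.44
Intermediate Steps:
B(c, q) = 4/9 + q/9 (B(c, q) = 2/3 + ((1 - 3) + q)/9 = 2/3 + (-2 + q)/9 = 2/3 + (-2/9 + q/9) = 4/9 + q/9)
(B(7, 4) - 4)*40 = ((4/9 + (1/9)*4) - 4)*40 = ((4/9 + 4/9) - 4)*40 = (8/9 - 4)*40 = -28/9*40 = -1120/9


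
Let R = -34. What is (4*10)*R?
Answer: -1360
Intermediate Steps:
(4*10)*R = (4*10)*(-34) = 40*(-34) = -1360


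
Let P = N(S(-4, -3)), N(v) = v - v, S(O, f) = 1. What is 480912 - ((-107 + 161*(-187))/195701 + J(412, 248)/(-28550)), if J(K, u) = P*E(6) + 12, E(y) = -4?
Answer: 1343491476657856/2793631775 ≈ 4.8091e+5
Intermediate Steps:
N(v) = 0
P = 0
J(K, u) = 12 (J(K, u) = 0*(-4) + 12 = 0 + 12 = 12)
480912 - ((-107 + 161*(-187))/195701 + J(412, 248)/(-28550)) = 480912 - ((-107 + 161*(-187))/195701 + 12/(-28550)) = 480912 - ((-107 - 30107)*(1/195701) + 12*(-1/28550)) = 480912 - (-30214*1/195701 - 6/14275) = 480912 - (-30214/195701 - 6/14275) = 480912 - 1*(-432479056/2793631775) = 480912 + 432479056/2793631775 = 1343491476657856/2793631775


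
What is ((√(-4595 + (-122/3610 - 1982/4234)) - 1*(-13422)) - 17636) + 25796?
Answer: 21582 + I*√185875383505695/201115 ≈ 21582.0 + 67.79*I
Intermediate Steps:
((√(-4595 + (-122/3610 - 1982/4234)) - 1*(-13422)) - 17636) + 25796 = ((√(-4595 + (-122*1/3610 - 1982*1/4234)) + 13422) - 17636) + 25796 = ((√(-4595 + (-61/1805 - 991/2117)) + 13422) - 17636) + 25796 = ((√(-4595 - 1917892/3821185) + 13422) - 17636) + 25796 = ((√(-17560262967/3821185) + 13422) - 17636) + 25796 = ((I*√185875383505695/201115 + 13422) - 17636) + 25796 = ((13422 + I*√185875383505695/201115) - 17636) + 25796 = (-4214 + I*√185875383505695/201115) + 25796 = 21582 + I*√185875383505695/201115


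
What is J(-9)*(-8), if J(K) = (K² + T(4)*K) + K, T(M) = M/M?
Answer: -504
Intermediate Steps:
T(M) = 1
J(K) = K² + 2*K (J(K) = (K² + 1*K) + K = (K² + K) + K = (K + K²) + K = K² + 2*K)
J(-9)*(-8) = -9*(2 - 9)*(-8) = -9*(-7)*(-8) = 63*(-8) = -504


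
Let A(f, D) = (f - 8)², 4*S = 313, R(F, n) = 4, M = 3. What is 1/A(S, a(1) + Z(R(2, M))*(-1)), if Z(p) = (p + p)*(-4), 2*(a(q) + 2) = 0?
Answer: 16/78961 ≈ 0.00020263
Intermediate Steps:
S = 313/4 (S = (¼)*313 = 313/4 ≈ 78.250)
a(q) = -2 (a(q) = -2 + (½)*0 = -2 + 0 = -2)
Z(p) = -8*p (Z(p) = (2*p)*(-4) = -8*p)
A(f, D) = (-8 + f)²
1/A(S, a(1) + Z(R(2, M))*(-1)) = 1/((-8 + 313/4)²) = 1/((281/4)²) = 1/(78961/16) = 16/78961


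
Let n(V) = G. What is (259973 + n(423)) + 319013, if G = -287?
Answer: 578699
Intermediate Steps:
n(V) = -287
(259973 + n(423)) + 319013 = (259973 - 287) + 319013 = 259686 + 319013 = 578699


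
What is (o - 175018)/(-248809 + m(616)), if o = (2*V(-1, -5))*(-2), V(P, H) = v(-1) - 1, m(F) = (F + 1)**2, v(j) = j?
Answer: -17501/13188 ≈ -1.3270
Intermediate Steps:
m(F) = (1 + F)**2
V(P, H) = -2 (V(P, H) = -1 - 1 = -2)
o = 8 (o = (2*(-2))*(-2) = -4*(-2) = 8)
(o - 175018)/(-248809 + m(616)) = (8 - 175018)/(-248809 + (1 + 616)**2) = -175010/(-248809 + 617**2) = -175010/(-248809 + 380689) = -175010/131880 = -175010*1/131880 = -17501/13188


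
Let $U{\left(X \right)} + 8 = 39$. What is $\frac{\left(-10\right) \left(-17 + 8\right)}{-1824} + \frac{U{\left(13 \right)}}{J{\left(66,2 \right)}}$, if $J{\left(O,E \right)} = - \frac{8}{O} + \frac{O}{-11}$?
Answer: $- \frac{157011}{30704} \approx -5.1137$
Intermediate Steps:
$U{\left(X \right)} = 31$ ($U{\left(X \right)} = -8 + 39 = 31$)
$J{\left(O,E \right)} = - \frac{8}{O} - \frac{O}{11}$ ($J{\left(O,E \right)} = - \frac{8}{O} + O \left(- \frac{1}{11}\right) = - \frac{8}{O} - \frac{O}{11}$)
$\frac{\left(-10\right) \left(-17 + 8\right)}{-1824} + \frac{U{\left(13 \right)}}{J{\left(66,2 \right)}} = \frac{\left(-10\right) \left(-17 + 8\right)}{-1824} + \frac{31}{- \frac{8}{66} - 6} = \left(-10\right) \left(-9\right) \left(- \frac{1}{1824}\right) + \frac{31}{\left(-8\right) \frac{1}{66} - 6} = 90 \left(- \frac{1}{1824}\right) + \frac{31}{- \frac{4}{33} - 6} = - \frac{15}{304} + \frac{31}{- \frac{202}{33}} = - \frac{15}{304} + 31 \left(- \frac{33}{202}\right) = - \frac{15}{304} - \frac{1023}{202} = - \frac{157011}{30704}$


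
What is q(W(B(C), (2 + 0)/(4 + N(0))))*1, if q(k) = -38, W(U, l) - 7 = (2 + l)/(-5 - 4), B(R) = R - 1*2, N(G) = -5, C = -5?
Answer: -38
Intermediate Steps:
B(R) = -2 + R (B(R) = R - 2 = -2 + R)
W(U, l) = 61/9 - l/9 (W(U, l) = 7 + (2 + l)/(-5 - 4) = 7 + (2 + l)/(-9) = 7 + (2 + l)*(-⅑) = 7 + (-2/9 - l/9) = 61/9 - l/9)
q(W(B(C), (2 + 0)/(4 + N(0))))*1 = -38*1 = -38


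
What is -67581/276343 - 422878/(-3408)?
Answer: 58314529553/470888472 ≈ 123.84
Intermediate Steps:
-67581/276343 - 422878/(-3408) = -67581*1/276343 - 422878*(-1/3408) = -67581/276343 + 211439/1704 = 58314529553/470888472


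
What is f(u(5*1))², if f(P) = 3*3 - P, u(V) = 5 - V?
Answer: 81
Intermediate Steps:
f(P) = 9 - P
f(u(5*1))² = (9 - (5 - 5))² = (9 - 1*0)² = (9 + 0)² = 9² = 81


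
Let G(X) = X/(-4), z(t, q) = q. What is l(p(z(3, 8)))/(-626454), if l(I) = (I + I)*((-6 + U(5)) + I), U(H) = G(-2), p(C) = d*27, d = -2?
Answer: -119/11601 ≈ -0.010258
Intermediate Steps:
G(X) = -X/4 (G(X) = X*(-¼) = -X/4)
p(C) = -54 (p(C) = -2*27 = -54)
U(H) = ½ (U(H) = -¼*(-2) = ½)
l(I) = 2*I*(-11/2 + I) (l(I) = (I + I)*((-6 + ½) + I) = (2*I)*(-11/2 + I) = 2*I*(-11/2 + I))
l(p(z(3, 8)))/(-626454) = -54*(-11 + 2*(-54))/(-626454) = -54*(-11 - 108)*(-1/626454) = -54*(-119)*(-1/626454) = 6426*(-1/626454) = -119/11601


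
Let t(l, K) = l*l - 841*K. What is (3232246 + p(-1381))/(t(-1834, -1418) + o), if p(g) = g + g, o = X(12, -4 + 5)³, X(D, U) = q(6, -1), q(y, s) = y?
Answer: 1614742/2278155 ≈ 0.70879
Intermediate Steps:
X(D, U) = 6
t(l, K) = l² - 841*K
o = 216 (o = 6³ = 216)
p(g) = 2*g
(3232246 + p(-1381))/(t(-1834, -1418) + o) = (3232246 + 2*(-1381))/(((-1834)² - 841*(-1418)) + 216) = (3232246 - 2762)/((3363556 + 1192538) + 216) = 3229484/(4556094 + 216) = 3229484/4556310 = 3229484*(1/4556310) = 1614742/2278155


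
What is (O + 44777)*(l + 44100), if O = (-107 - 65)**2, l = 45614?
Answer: 6671222754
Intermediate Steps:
O = 29584 (O = (-172)**2 = 29584)
(O + 44777)*(l + 44100) = (29584 + 44777)*(45614 + 44100) = 74361*89714 = 6671222754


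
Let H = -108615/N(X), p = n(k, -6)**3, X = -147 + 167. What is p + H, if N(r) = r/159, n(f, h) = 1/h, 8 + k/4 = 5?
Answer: -186513679/216 ≈ -8.6349e+5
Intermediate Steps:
k = -12 (k = -32 + 4*5 = -32 + 20 = -12)
X = 20
N(r) = r/159 (N(r) = r*(1/159) = r/159)
p = -1/216 (p = (1/(-6))**3 = (-1/6)**3 = -1/216 ≈ -0.0046296)
H = -3453957/4 (H = -108615/((1/159)*20) = -108615/20/159 = -108615*159/20 = -3453957/4 ≈ -8.6349e+5)
p + H = -1/216 - 3453957/4 = -186513679/216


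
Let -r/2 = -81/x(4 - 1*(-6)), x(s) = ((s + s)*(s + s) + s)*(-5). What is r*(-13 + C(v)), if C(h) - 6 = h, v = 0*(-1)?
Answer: 567/1025 ≈ 0.55317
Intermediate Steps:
v = 0
C(h) = 6 + h
x(s) = -20*s² - 5*s (x(s) = ((2*s)*(2*s) + s)*(-5) = (4*s² + s)*(-5) = (s + 4*s²)*(-5) = -20*s² - 5*s)
r = -81/1025 (r = -(-162)/((-5*(4 - 1*(-6))*(1 + 4*(4 - 1*(-6))))) = -(-162)/((-5*(4 + 6)*(1 + 4*(4 + 6)))) = -(-162)/((-5*10*(1 + 4*10))) = -(-162)/((-5*10*(1 + 40))) = -(-162)/((-5*10*41)) = -(-162)/(-2050) = -(-162)*(-1)/2050 = -2*81/2050 = -81/1025 ≈ -0.079024)
r*(-13 + C(v)) = -81*(-13 + (6 + 0))/1025 = -81*(-13 + 6)/1025 = -81/1025*(-7) = 567/1025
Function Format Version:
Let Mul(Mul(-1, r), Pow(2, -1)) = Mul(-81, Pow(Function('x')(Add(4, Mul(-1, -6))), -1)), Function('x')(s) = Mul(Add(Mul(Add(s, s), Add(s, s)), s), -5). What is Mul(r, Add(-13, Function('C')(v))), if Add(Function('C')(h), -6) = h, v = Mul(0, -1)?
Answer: Rational(567, 1025) ≈ 0.55317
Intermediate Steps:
v = 0
Function('C')(h) = Add(6, h)
Function('x')(s) = Add(Mul(-20, Pow(s, 2)), Mul(-5, s)) (Function('x')(s) = Mul(Add(Mul(Mul(2, s), Mul(2, s)), s), -5) = Mul(Add(Mul(4, Pow(s, 2)), s), -5) = Mul(Add(s, Mul(4, Pow(s, 2))), -5) = Add(Mul(-20, Pow(s, 2)), Mul(-5, s)))
r = Rational(-81, 1025) (r = Mul(-2, Mul(-81, Pow(Mul(-5, Add(4, Mul(-1, -6)), Add(1, Mul(4, Add(4, Mul(-1, -6))))), -1))) = Mul(-2, Mul(-81, Pow(Mul(-5, Add(4, 6), Add(1, Mul(4, Add(4, 6)))), -1))) = Mul(-2, Mul(-81, Pow(Mul(-5, 10, Add(1, Mul(4, 10))), -1))) = Mul(-2, Mul(-81, Pow(Mul(-5, 10, Add(1, 40)), -1))) = Mul(-2, Mul(-81, Pow(Mul(-5, 10, 41), -1))) = Mul(-2, Mul(-81, Pow(-2050, -1))) = Mul(-2, Mul(-81, Rational(-1, 2050))) = Mul(-2, Rational(81, 2050)) = Rational(-81, 1025) ≈ -0.079024)
Mul(r, Add(-13, Function('C')(v))) = Mul(Rational(-81, 1025), Add(-13, Add(6, 0))) = Mul(Rational(-81, 1025), Add(-13, 6)) = Mul(Rational(-81, 1025), -7) = Rational(567, 1025)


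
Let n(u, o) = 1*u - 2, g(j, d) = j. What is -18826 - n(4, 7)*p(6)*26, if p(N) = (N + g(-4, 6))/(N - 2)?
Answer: -18852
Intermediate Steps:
n(u, o) = -2 + u (n(u, o) = u - 2 = -2 + u)
p(N) = (-4 + N)/(-2 + N) (p(N) = (N - 4)/(N - 2) = (-4 + N)/(-2 + N))
-18826 - n(4, 7)*p(6)*26 = -18826 - (-2 + 4)*((-4 + 6)/(-2 + 6))*26 = -18826 - 2*(2/4)*26 = -18826 - 2*((1/4)*2)*26 = -18826 - 2*(1/2)*26 = -18826 - 26 = -18852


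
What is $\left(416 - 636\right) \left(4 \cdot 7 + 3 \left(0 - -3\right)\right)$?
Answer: $-8140$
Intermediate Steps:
$\left(416 - 636\right) \left(4 \cdot 7 + 3 \left(0 - -3\right)\right) = - 220 \left(28 + 3 \left(0 + 3\right)\right) = - 220 \left(28 + 3 \cdot 3\right) = - 220 \left(28 + 9\right) = \left(-220\right) 37 = -8140$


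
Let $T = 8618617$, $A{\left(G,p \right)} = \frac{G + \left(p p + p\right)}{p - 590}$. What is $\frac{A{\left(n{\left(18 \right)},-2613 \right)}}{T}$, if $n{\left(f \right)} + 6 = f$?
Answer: $- \frac{975024}{3943632893} \approx -0.00024724$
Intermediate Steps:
$n{\left(f \right)} = -6 + f$
$A{\left(G,p \right)} = \frac{G + p + p^{2}}{-590 + p}$ ($A{\left(G,p \right)} = \frac{G + \left(p^{2} + p\right)}{-590 + p} = \frac{G + \left(p + p^{2}\right)}{-590 + p} = \frac{G + p + p^{2}}{-590 + p}$)
$\frac{A{\left(n{\left(18 \right)},-2613 \right)}}{T} = \frac{\frac{1}{-590 - 2613} \left(\left(-6 + 18\right) - 2613 + \left(-2613\right)^{2}\right)}{8618617} = \frac{12 - 2613 + 6827769}{-3203} \cdot \frac{1}{8618617} = \left(- \frac{1}{3203}\right) 6825168 \cdot \frac{1}{8618617} = \left(- \frac{6825168}{3203}\right) \frac{1}{8618617} = - \frac{975024}{3943632893}$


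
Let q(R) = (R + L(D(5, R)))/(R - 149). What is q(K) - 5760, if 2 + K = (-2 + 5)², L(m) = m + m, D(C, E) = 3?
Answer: -817933/142 ≈ -5760.1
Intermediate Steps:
L(m) = 2*m
K = 7 (K = -2 + (-2 + 5)² = -2 + 3² = -2 + 9 = 7)
q(R) = (6 + R)/(-149 + R) (q(R) = (R + 2*3)/(R - 149) = (R + 6)/(-149 + R) = (6 + R)/(-149 + R))
q(K) - 5760 = (6 + 7)/(-149 + 7) - 5760 = 13/(-142) - 5760 = -1/142*13 - 5760 = -13/142 - 5760 = -817933/142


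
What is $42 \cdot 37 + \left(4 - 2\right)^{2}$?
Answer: $1558$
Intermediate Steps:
$42 \cdot 37 + \left(4 - 2\right)^{2} = 1554 + 2^{2} = 1554 + 4 = 1558$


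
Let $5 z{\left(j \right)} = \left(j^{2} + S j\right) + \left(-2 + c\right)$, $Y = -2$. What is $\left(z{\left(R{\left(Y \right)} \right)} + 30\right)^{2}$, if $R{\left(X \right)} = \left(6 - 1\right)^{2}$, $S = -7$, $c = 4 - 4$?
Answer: $\frac{357604}{25} \approx 14304.0$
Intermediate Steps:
$c = 0$
$R{\left(X \right)} = 25$ ($R{\left(X \right)} = 5^{2} = 25$)
$z{\left(j \right)} = - \frac{2}{5} - \frac{7 j}{5} + \frac{j^{2}}{5}$ ($z{\left(j \right)} = \frac{\left(j^{2} - 7 j\right) + \left(-2 + 0\right)}{5} = \frac{\left(j^{2} - 7 j\right) - 2}{5} = \frac{-2 + j^{2} - 7 j}{5} = - \frac{2}{5} - \frac{7 j}{5} + \frac{j^{2}}{5}$)
$\left(z{\left(R{\left(Y \right)} \right)} + 30\right)^{2} = \left(\left(- \frac{2}{5} - 35 + \frac{25^{2}}{5}\right) + 30\right)^{2} = \left(\left(- \frac{2}{5} - 35 + \frac{1}{5} \cdot 625\right) + 30\right)^{2} = \left(\left(- \frac{2}{5} - 35 + 125\right) + 30\right)^{2} = \left(\frac{448}{5} + 30\right)^{2} = \left(\frac{598}{5}\right)^{2} = \frac{357604}{25}$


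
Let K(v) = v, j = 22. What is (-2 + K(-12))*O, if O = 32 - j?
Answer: -140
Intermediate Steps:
O = 10 (O = 32 - 1*22 = 32 - 22 = 10)
(-2 + K(-12))*O = (-2 - 12)*10 = -14*10 = -140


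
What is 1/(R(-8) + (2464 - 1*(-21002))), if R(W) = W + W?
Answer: 1/23450 ≈ 4.2644e-5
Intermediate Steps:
R(W) = 2*W
1/(R(-8) + (2464 - 1*(-21002))) = 1/(2*(-8) + (2464 - 1*(-21002))) = 1/(-16 + (2464 + 21002)) = 1/(-16 + 23466) = 1/23450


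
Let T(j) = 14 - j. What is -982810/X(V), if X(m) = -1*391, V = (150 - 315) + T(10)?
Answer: 982810/391 ≈ 2513.6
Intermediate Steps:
V = -161 (V = (150 - 315) + (14 - 1*10) = -165 + (14 - 10) = -165 + 4 = -161)
X(m) = -391
-982810/X(V) = -982810/(-391) = -982810*(-1/391) = 982810/391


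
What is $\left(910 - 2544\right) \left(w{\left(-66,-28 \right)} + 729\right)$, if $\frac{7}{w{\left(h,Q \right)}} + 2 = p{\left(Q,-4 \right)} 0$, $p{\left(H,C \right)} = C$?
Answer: $-1185467$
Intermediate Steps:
$w{\left(h,Q \right)} = - \frac{7}{2}$ ($w{\left(h,Q \right)} = \frac{7}{-2 - 0} = \frac{7}{-2 + 0} = \frac{7}{-2} = 7 \left(- \frac{1}{2}\right) = - \frac{7}{2}$)
$\left(910 - 2544\right) \left(w{\left(-66,-28 \right)} + 729\right) = \left(910 - 2544\right) \left(- \frac{7}{2} + 729\right) = \left(910 - 2544\right) \frac{1451}{2} = \left(-1634\right) \frac{1451}{2} = -1185467$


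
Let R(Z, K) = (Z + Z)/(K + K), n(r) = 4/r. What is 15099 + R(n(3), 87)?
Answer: 3940843/261 ≈ 15099.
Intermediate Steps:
R(Z, K) = Z/K (R(Z, K) = (2*Z)/((2*K)) = (2*Z)*(1/(2*K)) = Z/K)
15099 + R(n(3), 87) = 15099 + (4/3)/87 = 15099 + (4*(1/3))*(1/87) = 15099 + (4/3)*(1/87) = 15099 + 4/261 = 3940843/261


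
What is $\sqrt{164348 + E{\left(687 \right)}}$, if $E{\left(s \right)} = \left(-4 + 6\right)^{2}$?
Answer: $16 \sqrt{642} \approx 405.4$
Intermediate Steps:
$E{\left(s \right)} = 4$ ($E{\left(s \right)} = 2^{2} = 4$)
$\sqrt{164348 + E{\left(687 \right)}} = \sqrt{164348 + 4} = \sqrt{164352} = 16 \sqrt{642}$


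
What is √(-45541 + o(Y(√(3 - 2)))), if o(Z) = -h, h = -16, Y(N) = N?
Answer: 5*I*√1821 ≈ 213.37*I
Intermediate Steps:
o(Z) = 16 (o(Z) = -1*(-16) = 16)
√(-45541 + o(Y(√(3 - 2)))) = √(-45541 + 16) = √(-45525) = 5*I*√1821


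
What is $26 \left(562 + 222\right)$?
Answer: $20384$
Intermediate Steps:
$26 \left(562 + 222\right) = 26 \cdot 784 = 20384$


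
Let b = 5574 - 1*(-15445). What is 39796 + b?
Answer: 60815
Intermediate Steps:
b = 21019 (b = 5574 + 15445 = 21019)
39796 + b = 39796 + 21019 = 60815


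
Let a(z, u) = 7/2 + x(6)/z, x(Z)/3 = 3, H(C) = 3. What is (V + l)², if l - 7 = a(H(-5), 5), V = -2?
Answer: 529/4 ≈ 132.25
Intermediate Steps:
x(Z) = 9 (x(Z) = 3*3 = 9)
a(z, u) = 7/2 + 9/z
l = 27/2 (l = 7 + (7/2 + 9/3) = 7 + (7/2 + 9*(⅓)) = 7 + (7/2 + 3) = 7 + 13/2 = 27/2 ≈ 13.500)
(V + l)² = (-2 + 27/2)² = (23/2)² = 529/4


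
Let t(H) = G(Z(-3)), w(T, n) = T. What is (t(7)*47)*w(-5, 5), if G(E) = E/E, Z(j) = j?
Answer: -235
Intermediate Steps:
G(E) = 1
t(H) = 1
(t(7)*47)*w(-5, 5) = (1*47)*(-5) = 47*(-5) = -235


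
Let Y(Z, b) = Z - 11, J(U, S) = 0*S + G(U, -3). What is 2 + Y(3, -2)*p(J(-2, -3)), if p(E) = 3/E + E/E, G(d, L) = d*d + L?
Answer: -30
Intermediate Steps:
G(d, L) = L + d² (G(d, L) = d² + L = L + d²)
J(U, S) = -3 + U² (J(U, S) = 0*S + (-3 + U²) = 0 + (-3 + U²) = -3 + U²)
p(E) = 1 + 3/E (p(E) = 3/E + 1 = 1 + 3/E)
Y(Z, b) = -11 + Z
2 + Y(3, -2)*p(J(-2, -3)) = 2 + (-11 + 3)*((3 + (-3 + (-2)²))/(-3 + (-2)²)) = 2 - 8*(3 + (-3 + 4))/(-3 + 4) = 2 - 8*(3 + 1)/1 = 2 - 8*4 = 2 - 32 = -30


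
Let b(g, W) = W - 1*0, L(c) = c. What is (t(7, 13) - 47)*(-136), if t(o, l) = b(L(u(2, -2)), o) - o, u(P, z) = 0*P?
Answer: 6392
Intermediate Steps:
u(P, z) = 0
b(g, W) = W (b(g, W) = W + 0 = W)
t(o, l) = 0 (t(o, l) = o - o = 0)
(t(7, 13) - 47)*(-136) = (0 - 47)*(-136) = -47*(-136) = 6392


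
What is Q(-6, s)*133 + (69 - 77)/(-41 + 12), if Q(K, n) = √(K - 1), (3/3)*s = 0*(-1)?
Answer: 8/29 + 133*I*√7 ≈ 0.27586 + 351.88*I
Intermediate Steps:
s = 0 (s = 0*(-1) = 0)
Q(K, n) = √(-1 + K)
Q(-6, s)*133 + (69 - 77)/(-41 + 12) = √(-1 - 6)*133 + (69 - 77)/(-41 + 12) = √(-7)*133 - 8/(-29) = (I*√7)*133 - 8*(-1/29) = 133*I*√7 + 8/29 = 8/29 + 133*I*√7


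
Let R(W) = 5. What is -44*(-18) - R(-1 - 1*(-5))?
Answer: 787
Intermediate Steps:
-44*(-18) - R(-1 - 1*(-5)) = -44*(-18) - 1*5 = 792 - 5 = 787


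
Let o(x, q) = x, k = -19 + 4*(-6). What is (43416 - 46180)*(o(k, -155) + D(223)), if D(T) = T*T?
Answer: -137332104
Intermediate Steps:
k = -43 (k = -19 - 24 = -43)
D(T) = T²
(43416 - 46180)*(o(k, -155) + D(223)) = (43416 - 46180)*(-43 + 223²) = -2764*(-43 + 49729) = -2764*49686 = -137332104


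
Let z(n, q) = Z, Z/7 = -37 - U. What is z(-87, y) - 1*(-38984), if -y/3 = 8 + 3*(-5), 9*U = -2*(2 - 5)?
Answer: 116161/3 ≈ 38720.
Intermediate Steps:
U = ⅔ (U = (-2*(2 - 5))/9 = (-2*(-3))/9 = (⅑)*6 = ⅔ ≈ 0.66667)
y = 21 (y = -3*(8 + 3*(-5)) = -3*(8 - 15) = -3*(-7) = 21)
Z = -791/3 (Z = 7*(-37 - 1*⅔) = 7*(-37 - ⅔) = 7*(-113/3) = -791/3 ≈ -263.67)
z(n, q) = -791/3
z(-87, y) - 1*(-38984) = -791/3 - 1*(-38984) = -791/3 + 38984 = 116161/3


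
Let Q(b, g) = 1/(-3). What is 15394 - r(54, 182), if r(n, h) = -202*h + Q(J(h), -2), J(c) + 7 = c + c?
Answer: 156475/3 ≈ 52158.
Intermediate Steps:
J(c) = -7 + 2*c (J(c) = -7 + (c + c) = -7 + 2*c)
Q(b, g) = -1/3
r(n, h) = -1/3 - 202*h (r(n, h) = -202*h - 1/3 = -1/3 - 202*h)
15394 - r(54, 182) = 15394 - (-1/3 - 202*182) = 15394 - (-1/3 - 36764) = 15394 - 1*(-110293/3) = 15394 + 110293/3 = 156475/3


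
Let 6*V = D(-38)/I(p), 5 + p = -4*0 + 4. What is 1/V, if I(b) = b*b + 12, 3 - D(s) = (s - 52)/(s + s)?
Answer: 988/23 ≈ 42.957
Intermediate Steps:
D(s) = 3 - (-52 + s)/(2*s) (D(s) = 3 - (s - 52)/(s + s) = 3 - (-52 + s)/(2*s))
p = -1 (p = -5 + (-4*0 + 4) = -5 + (0 + 4) = -5 + 4 = -1)
I(b) = 12 + b² (I(b) = b² + 12 = 12 + b²)
V = 23/988 (V = ((5/2 + 26/(-38))/(12 + (-1)²))/6 = ((5/2 + 26*(-1/38))/(12 + 1))/6 = ((5/2 - 13/19)/13)/6 = ((69/38)*(1/13))/6 = (⅙)*(69/494) = 23/988 ≈ 0.023279)
1/V = 1/(23/988) = 988/23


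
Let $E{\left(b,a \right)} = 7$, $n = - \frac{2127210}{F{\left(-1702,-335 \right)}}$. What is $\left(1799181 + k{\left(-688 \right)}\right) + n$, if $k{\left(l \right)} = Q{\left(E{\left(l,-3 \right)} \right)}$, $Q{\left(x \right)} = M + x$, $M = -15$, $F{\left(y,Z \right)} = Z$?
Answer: $\frac{120970033}{67} \approx 1.8055 \cdot 10^{6}$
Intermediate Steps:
$n = \frac{425442}{67}$ ($n = - \frac{2127210}{-335} = \left(-2127210\right) \left(- \frac{1}{335}\right) = \frac{425442}{67} \approx 6349.9$)
$Q{\left(x \right)} = -15 + x$
$k{\left(l \right)} = -8$ ($k{\left(l \right)} = -15 + 7 = -8$)
$\left(1799181 + k{\left(-688 \right)}\right) + n = \left(1799181 - 8\right) + \frac{425442}{67} = 1799173 + \frac{425442}{67} = \frac{120970033}{67}$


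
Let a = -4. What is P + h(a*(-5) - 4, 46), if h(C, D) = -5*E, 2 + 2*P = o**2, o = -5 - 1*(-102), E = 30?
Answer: 9107/2 ≈ 4553.5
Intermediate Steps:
o = 97 (o = -5 + 102 = 97)
P = 9407/2 (P = -1 + (1/2)*97**2 = -1 + (1/2)*9409 = -1 + 9409/2 = 9407/2 ≈ 4703.5)
h(C, D) = -150 (h(C, D) = -5*30 = -150)
P + h(a*(-5) - 4, 46) = 9407/2 - 150 = 9107/2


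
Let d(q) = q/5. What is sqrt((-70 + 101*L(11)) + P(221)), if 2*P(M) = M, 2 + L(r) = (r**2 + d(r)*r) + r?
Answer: sqrt(1561470)/10 ≈ 124.96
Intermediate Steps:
d(q) = q/5 (d(q) = q*(1/5) = q/5)
L(r) = -2 + r + 6*r**2/5 (L(r) = -2 + ((r**2 + (r/5)*r) + r) = -2 + ((r**2 + r**2/5) + r) = -2 + (6*r**2/5 + r) = -2 + (r + 6*r**2/5) = -2 + r + 6*r**2/5)
P(M) = M/2
sqrt((-70 + 101*L(11)) + P(221)) = sqrt((-70 + 101*(-2 + 11 + (6/5)*11**2)) + (1/2)*221) = sqrt((-70 + 101*(-2 + 11 + (6/5)*121)) + 221/2) = sqrt((-70 + 101*(-2 + 11 + 726/5)) + 221/2) = sqrt((-70 + 101*(771/5)) + 221/2) = sqrt((-70 + 77871/5) + 221/2) = sqrt(77521/5 + 221/2) = sqrt(156147/10) = sqrt(1561470)/10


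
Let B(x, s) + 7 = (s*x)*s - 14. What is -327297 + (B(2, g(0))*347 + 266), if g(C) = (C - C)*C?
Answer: -334318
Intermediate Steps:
g(C) = 0 (g(C) = 0*C = 0)
B(x, s) = -21 + x*s² (B(x, s) = -7 + ((s*x)*s - 14) = -7 + (x*s² - 14) = -7 + (-14 + x*s²) = -21 + x*s²)
-327297 + (B(2, g(0))*347 + 266) = -327297 + ((-21 + 2*0²)*347 + 266) = -327297 + ((-21 + 2*0)*347 + 266) = -327297 + ((-21 + 0)*347 + 266) = -327297 + (-21*347 + 266) = -327297 + (-7287 + 266) = -327297 - 7021 = -334318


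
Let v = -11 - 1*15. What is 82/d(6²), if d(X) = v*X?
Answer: -41/468 ≈ -0.087607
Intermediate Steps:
v = -26 (v = -11 - 15 = -26)
d(X) = -26*X
82/d(6²) = 82/((-26*6²)) = 82/((-26*36)) = 82/(-936) = 82*(-1/936) = -41/468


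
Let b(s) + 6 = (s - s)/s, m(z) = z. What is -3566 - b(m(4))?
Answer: -3560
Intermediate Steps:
b(s) = -6 (b(s) = -6 + (s - s)/s = -6 + 0/s = -6 + 0 = -6)
-3566 - b(m(4)) = -3566 - 1*(-6) = -3566 + 6 = -3560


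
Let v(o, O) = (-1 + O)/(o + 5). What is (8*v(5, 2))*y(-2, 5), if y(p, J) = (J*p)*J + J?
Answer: -36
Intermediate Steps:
y(p, J) = J + p*J**2 (y(p, J) = p*J**2 + J = J + p*J**2)
v(o, O) = (-1 + O)/(5 + o)
(8*v(5, 2))*y(-2, 5) = (8*((-1 + 2)/(5 + 5)))*(5*(1 + 5*(-2))) = (8*(1/10))*(5*(1 - 10)) = (8*((1/10)*1))*(5*(-9)) = (8*(1/10))*(-45) = (4/5)*(-45) = -36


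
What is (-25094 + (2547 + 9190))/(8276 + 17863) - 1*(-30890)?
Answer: 807420353/26139 ≈ 30890.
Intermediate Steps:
(-25094 + (2547 + 9190))/(8276 + 17863) - 1*(-30890) = (-25094 + 11737)/26139 + 30890 = -13357*1/26139 + 30890 = -13357/26139 + 30890 = 807420353/26139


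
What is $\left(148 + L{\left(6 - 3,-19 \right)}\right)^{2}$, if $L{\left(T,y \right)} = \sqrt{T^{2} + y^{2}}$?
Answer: $\left(148 + \sqrt{370}\right)^{2} \approx 27968.0$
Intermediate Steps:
$\left(148 + L{\left(6 - 3,-19 \right)}\right)^{2} = \left(148 + \sqrt{\left(6 - 3\right)^{2} + \left(-19\right)^{2}}\right)^{2} = \left(148 + \sqrt{3^{2} + 361}\right)^{2} = \left(148 + \sqrt{9 + 361}\right)^{2} = \left(148 + \sqrt{370}\right)^{2}$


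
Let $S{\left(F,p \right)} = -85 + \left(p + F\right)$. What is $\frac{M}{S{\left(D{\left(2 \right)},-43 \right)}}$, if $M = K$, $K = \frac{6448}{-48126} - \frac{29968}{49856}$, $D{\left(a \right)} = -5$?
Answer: $\frac{4239691}{767106228} \approx 0.0055269$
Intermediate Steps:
$S{\left(F,p \right)} = -85 + F + p$ ($S{\left(F,p \right)} = -85 + \left(F + p\right) = -85 + F + p$)
$K = - \frac{4239691}{5767716}$ ($K = 6448 \left(- \frac{1}{48126}\right) - \frac{1873}{3116} = - \frac{248}{1851} - \frac{1873}{3116} = - \frac{4239691}{5767716} \approx -0.73507$)
$M = - \frac{4239691}{5767716} \approx -0.73507$
$\frac{M}{S{\left(D{\left(2 \right)},-43 \right)}} = - \frac{4239691}{5767716 \left(-85 - 5 - 43\right)} = - \frac{4239691}{5767716 \left(-133\right)} = \left(- \frac{4239691}{5767716}\right) \left(- \frac{1}{133}\right) = \frac{4239691}{767106228}$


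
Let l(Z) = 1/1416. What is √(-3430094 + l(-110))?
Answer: I*√1719382638462/708 ≈ 1852.1*I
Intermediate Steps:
l(Z) = 1/1416
√(-3430094 + l(-110)) = √(-3430094 + 1/1416) = √(-4857013103/1416) = I*√1719382638462/708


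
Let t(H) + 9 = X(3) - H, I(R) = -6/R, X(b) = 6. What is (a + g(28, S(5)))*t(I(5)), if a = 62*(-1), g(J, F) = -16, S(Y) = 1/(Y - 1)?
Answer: 702/5 ≈ 140.40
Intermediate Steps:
S(Y) = 1/(-1 + Y)
a = -62
t(H) = -3 - H (t(H) = -9 + (6 - H) = -3 - H)
(a + g(28, S(5)))*t(I(5)) = (-62 - 16)*(-3 - (-6)/5) = -78*(-3 - (-6)/5) = -78*(-3 - 1*(-6/5)) = -78*(-3 + 6/5) = -78*(-9/5) = 702/5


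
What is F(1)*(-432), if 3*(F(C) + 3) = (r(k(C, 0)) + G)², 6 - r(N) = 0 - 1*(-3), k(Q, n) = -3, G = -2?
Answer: 1152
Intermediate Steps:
r(N) = 3 (r(N) = 6 - (0 - 1*(-3)) = 6 - (0 + 3) = 6 - 1*3 = 6 - 3 = 3)
F(C) = -8/3 (F(C) = -3 + (3 - 2)²/3 = -3 + (⅓)*1² = -3 + (⅓)*1 = -3 + ⅓ = -8/3)
F(1)*(-432) = -8/3*(-432) = 1152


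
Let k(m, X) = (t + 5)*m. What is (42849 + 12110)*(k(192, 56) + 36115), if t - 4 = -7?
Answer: 2005948541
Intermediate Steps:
t = -3 (t = 4 - 7 = -3)
k(m, X) = 2*m (k(m, X) = (-3 + 5)*m = 2*m)
(42849 + 12110)*(k(192, 56) + 36115) = (42849 + 12110)*(2*192 + 36115) = 54959*(384 + 36115) = 54959*36499 = 2005948541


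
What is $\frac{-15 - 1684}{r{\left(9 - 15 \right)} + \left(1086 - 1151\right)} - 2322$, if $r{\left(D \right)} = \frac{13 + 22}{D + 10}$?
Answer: $- \frac{515654}{225} \approx -2291.8$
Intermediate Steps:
$r{\left(D \right)} = \frac{35}{10 + D}$
$\frac{-15 - 1684}{r{\left(9 - 15 \right)} + \left(1086 - 1151\right)} - 2322 = \frac{-15 - 1684}{\frac{35}{10 + \left(9 - 15\right)} + \left(1086 - 1151\right)} - 2322 = - \frac{1699}{\frac{35}{10 + \left(9 - 15\right)} - 65} - 2322 = - \frac{1699}{\frac{35}{10 - 6} - 65} - 2322 = - \frac{1699}{\frac{35}{4} - 65} - 2322 = - \frac{1699}{- \frac{225}{4}} - 2322 = \left(-1699\right) \left(- \frac{4}{225}\right) - 2322 = \frac{6796}{225} - 2322 = - \frac{515654}{225}$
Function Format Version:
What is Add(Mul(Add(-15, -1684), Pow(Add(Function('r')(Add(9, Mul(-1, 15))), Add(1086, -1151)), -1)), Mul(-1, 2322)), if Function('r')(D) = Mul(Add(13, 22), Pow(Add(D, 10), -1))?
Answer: Rational(-515654, 225) ≈ -2291.8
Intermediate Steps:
Function('r')(D) = Mul(35, Pow(Add(10, D), -1))
Add(Mul(Add(-15, -1684), Pow(Add(Function('r')(Add(9, Mul(-1, 15))), Add(1086, -1151)), -1)), Mul(-1, 2322)) = Add(Mul(Add(-15, -1684), Pow(Add(Mul(35, Pow(Add(10, Add(9, Mul(-1, 15))), -1)), Add(1086, -1151)), -1)), Mul(-1, 2322)) = Add(Mul(-1699, Pow(Add(Mul(35, Pow(Add(10, Add(9, -15)), -1)), -65), -1)), -2322) = Add(Mul(-1699, Pow(Add(Mul(35, Pow(Add(10, -6), -1)), -65), -1)), -2322) = Add(Mul(-1699, Pow(Add(Mul(35, Pow(4, -1)), -65), -1)), -2322) = Add(Mul(-1699, Pow(Add(Mul(35, Rational(1, 4)), -65), -1)), -2322) = Add(Mul(-1699, Pow(Add(Rational(35, 4), -65), -1)), -2322) = Add(Mul(-1699, Pow(Rational(-225, 4), -1)), -2322) = Add(Mul(-1699, Rational(-4, 225)), -2322) = Add(Rational(6796, 225), -2322) = Rational(-515654, 225)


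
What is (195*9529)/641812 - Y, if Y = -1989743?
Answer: 1277042792471/641812 ≈ 1.9897e+6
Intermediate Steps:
(195*9529)/641812 - Y = (195*9529)/641812 - 1*(-1989743) = 1858155*(1/641812) + 1989743 = 1858155/641812 + 1989743 = 1277042792471/641812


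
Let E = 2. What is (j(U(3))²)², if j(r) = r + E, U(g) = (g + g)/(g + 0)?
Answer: 256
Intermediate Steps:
U(g) = 2 (U(g) = (2*g)/g = 2)
j(r) = 2 + r (j(r) = r + 2 = 2 + r)
(j(U(3))²)² = ((2 + 2)²)² = (4²)² = 16² = 256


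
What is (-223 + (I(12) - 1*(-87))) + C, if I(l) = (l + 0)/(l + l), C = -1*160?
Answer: -591/2 ≈ -295.50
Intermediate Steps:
C = -160
I(l) = ½ (I(l) = l/((2*l)) = l*(1/(2*l)) = ½)
(-223 + (I(12) - 1*(-87))) + C = (-223 + (½ - 1*(-87))) - 160 = (-223 + (½ + 87)) - 160 = (-223 + 175/2) - 160 = -271/2 - 160 = -591/2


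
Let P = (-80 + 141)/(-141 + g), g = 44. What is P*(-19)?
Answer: 1159/97 ≈ 11.948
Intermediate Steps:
P = -61/97 (P = (-80 + 141)/(-141 + 44) = 61/(-97) = 61*(-1/97) = -61/97 ≈ -0.62887)
P*(-19) = -61/97*(-19) = 1159/97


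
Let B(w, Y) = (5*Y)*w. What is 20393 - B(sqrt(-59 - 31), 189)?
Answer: 20393 - 2835*I*sqrt(10) ≈ 20393.0 - 8965.1*I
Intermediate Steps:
B(w, Y) = 5*Y*w
20393 - B(sqrt(-59 - 31), 189) = 20393 - 5*189*sqrt(-59 - 31) = 20393 - 5*189*sqrt(-90) = 20393 - 5*189*3*I*sqrt(10) = 20393 - 2835*I*sqrt(10)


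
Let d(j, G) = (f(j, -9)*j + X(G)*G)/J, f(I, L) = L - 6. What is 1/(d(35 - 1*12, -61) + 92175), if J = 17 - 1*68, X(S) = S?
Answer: 51/4697549 ≈ 1.0857e-5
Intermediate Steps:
f(I, L) = -6 + L
J = -51 (J = 17 - 68 = -51)
d(j, G) = -G²/51 + 5*j/17 (d(j, G) = ((-6 - 9)*j + G*G)/(-51) = (-15*j + G²)*(-1/51) = (G² - 15*j)*(-1/51) = -G²/51 + 5*j/17)
1/(d(35 - 1*12, -61) + 92175) = 1/((-1/51*(-61)² + 5*(35 - 1*12)/17) + 92175) = 1/((-1/51*3721 + 5*(35 - 12)/17) + 92175) = 1/((-3721/51 + (5/17)*23) + 92175) = 1/((-3721/51 + 115/17) + 92175) = 1/(-3376/51 + 92175) = 1/(4697549/51) = 51/4697549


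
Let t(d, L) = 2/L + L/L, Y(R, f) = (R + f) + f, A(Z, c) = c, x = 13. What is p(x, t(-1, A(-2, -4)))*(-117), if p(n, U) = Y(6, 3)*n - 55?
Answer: -11817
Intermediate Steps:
Y(R, f) = R + 2*f
t(d, L) = 1 + 2/L (t(d, L) = 2/L + 1 = 1 + 2/L)
p(n, U) = -55 + 12*n (p(n, U) = (6 + 2*3)*n - 55 = (6 + 6)*n - 55 = 12*n - 55 = -55 + 12*n)
p(x, t(-1, A(-2, -4)))*(-117) = (-55 + 12*13)*(-117) = (-55 + 156)*(-117) = 101*(-117) = -11817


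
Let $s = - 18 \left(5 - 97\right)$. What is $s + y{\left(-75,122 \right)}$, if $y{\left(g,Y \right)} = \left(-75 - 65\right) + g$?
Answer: $1441$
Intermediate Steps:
$s = 1656$ ($s = \left(-18\right) \left(-92\right) = 1656$)
$y{\left(g,Y \right)} = -140 + g$
$s + y{\left(-75,122 \right)} = 1656 - 215 = 1441$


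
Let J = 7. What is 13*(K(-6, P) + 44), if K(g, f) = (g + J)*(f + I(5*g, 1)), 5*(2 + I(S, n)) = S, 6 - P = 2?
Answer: 520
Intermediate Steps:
P = 4 (P = 6 - 1*2 = 6 - 2 = 4)
I(S, n) = -2 + S/5
K(g, f) = (7 + g)*(-2 + f + g) (K(g, f) = (g + 7)*(f + (-2 + (5*g)/5)) = (7 + g)*(f + (-2 + g)) = (7 + g)*(-2 + f + g))
13*(K(-6, P) + 44) = 13*((-14 + (-6)² + 5*(-6) + 7*4 + 4*(-6)) + 44) = 13*((-14 + 36 - 30 + 28 - 24) + 44) = 13*(-4 + 44) = 13*40 = 520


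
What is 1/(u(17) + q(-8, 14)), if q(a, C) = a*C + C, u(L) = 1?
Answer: -1/97 ≈ -0.010309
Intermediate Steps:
q(a, C) = C + C*a (q(a, C) = C*a + C = C + C*a)
1/(u(17) + q(-8, 14)) = 1/(1 + 14*(1 - 8)) = 1/(1 + 14*(-7)) = 1/(1 - 98) = 1/(-97) = -1/97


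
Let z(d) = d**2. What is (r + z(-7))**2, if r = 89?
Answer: 19044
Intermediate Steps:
(r + z(-7))**2 = (89 + (-7)**2)**2 = (89 + 49)**2 = 138**2 = 19044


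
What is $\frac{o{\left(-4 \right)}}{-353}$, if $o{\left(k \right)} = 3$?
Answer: $- \frac{3}{353} \approx -0.0084986$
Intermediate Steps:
$\frac{o{\left(-4 \right)}}{-353} = \frac{3}{-353} = 3 \left(- \frac{1}{353}\right) = - \frac{3}{353}$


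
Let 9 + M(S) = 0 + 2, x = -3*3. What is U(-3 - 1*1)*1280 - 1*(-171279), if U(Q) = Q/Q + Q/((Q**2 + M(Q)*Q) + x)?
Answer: 1206889/7 ≈ 1.7241e+5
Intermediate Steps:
x = -9
M(S) = -7 (M(S) = -9 + (0 + 2) = -9 + 2 = -7)
U(Q) = 1 + Q/(-9 + Q**2 - 7*Q) (U(Q) = Q/Q + Q/((Q**2 - 7*Q) - 9) = 1 + Q/(-9 + Q**2 - 7*Q))
U(-3 - 1*1)*1280 - 1*(-171279) = ((-9 + (-3 - 1*1)**2 - 6*(-3 - 1*1))/(-9 + (-3 - 1*1)**2 - 7*(-3 - 1*1)))*1280 - 1*(-171279) = ((-9 + (-3 - 1)**2 - 6*(-3 - 1))/(-9 + (-3 - 1)**2 - 7*(-3 - 1)))*1280 + 171279 = ((-9 + (-4)**2 - 6*(-4))/(-9 + (-4)**2 - 7*(-4)))*1280 + 171279 = ((-9 + 16 + 24)/(-9 + 16 + 28))*1280 + 171279 = (31/35)*1280 + 171279 = 7936/7 + 171279 = 1206889/7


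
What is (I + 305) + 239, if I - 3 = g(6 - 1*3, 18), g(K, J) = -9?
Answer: 538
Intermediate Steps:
I = -6 (I = 3 - 9 = -6)
(I + 305) + 239 = (-6 + 305) + 239 = 299 + 239 = 538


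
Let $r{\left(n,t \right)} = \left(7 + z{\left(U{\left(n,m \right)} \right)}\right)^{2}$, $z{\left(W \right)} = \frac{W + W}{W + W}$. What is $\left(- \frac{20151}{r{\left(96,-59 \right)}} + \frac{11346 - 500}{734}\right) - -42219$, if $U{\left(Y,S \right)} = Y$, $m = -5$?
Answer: $\frac{984591527}{23488} \approx 41919.0$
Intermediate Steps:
$z{\left(W \right)} = 1$ ($z{\left(W \right)} = \frac{2 W}{2 W} = 2 W \frac{1}{2 W} = 1$)
$r{\left(n,t \right)} = 64$ ($r{\left(n,t \right)} = \left(7 + 1\right)^{2} = 8^{2} = 64$)
$\left(- \frac{20151}{r{\left(96,-59 \right)}} + \frac{11346 - 500}{734}\right) - -42219 = \left(- \frac{20151}{64} + \frac{11346 - 500}{734}\right) - -42219 = \left(\left(-20151\right) \frac{1}{64} + \left(11346 - 500\right) \frac{1}{734}\right) + 42219 = \left(- \frac{20151}{64} + 10846 \cdot \frac{1}{734}\right) + 42219 = \left(- \frac{20151}{64} + \frac{5423}{367}\right) + 42219 = - \frac{7048345}{23488} + 42219 = \frac{984591527}{23488}$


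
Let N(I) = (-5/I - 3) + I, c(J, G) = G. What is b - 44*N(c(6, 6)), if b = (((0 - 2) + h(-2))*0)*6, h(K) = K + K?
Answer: -286/3 ≈ -95.333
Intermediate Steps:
h(K) = 2*K
b = 0 (b = (((0 - 2) + 2*(-2))*0)*6 = ((-2 - 4)*0)*6 = -6*0*6 = 0*6 = 0)
N(I) = -3 + I - 5/I (N(I) = (-3 - 5/I) + I = -3 + I - 5/I)
b - 44*N(c(6, 6)) = 0 - 44*(-3 + 6 - 5/6) = 0 - 44*13/6 = 0 - 286/3 = -286/3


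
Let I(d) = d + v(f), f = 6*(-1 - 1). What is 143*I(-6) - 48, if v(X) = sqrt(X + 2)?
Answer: -906 + 143*I*sqrt(10) ≈ -906.0 + 452.21*I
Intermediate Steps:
f = -12 (f = 6*(-2) = -12)
v(X) = sqrt(2 + X)
I(d) = d + I*sqrt(10) (I(d) = d + sqrt(2 - 12) = d + sqrt(-10) = d + I*sqrt(10))
143*I(-6) - 48 = 143*(-6 + I*sqrt(10)) - 48 = (-858 + 143*I*sqrt(10)) - 48 = -906 + 143*I*sqrt(10)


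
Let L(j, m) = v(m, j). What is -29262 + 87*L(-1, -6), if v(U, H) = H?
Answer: -29349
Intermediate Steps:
L(j, m) = j
-29262 + 87*L(-1, -6) = -29262 + 87*(-1) = -29262 - 87 = -29349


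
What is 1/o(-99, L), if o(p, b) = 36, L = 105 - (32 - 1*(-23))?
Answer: 1/36 ≈ 0.027778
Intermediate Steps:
L = 50 (L = 105 - (32 + 23) = 105 - 1*55 = 105 - 55 = 50)
1/o(-99, L) = 1/36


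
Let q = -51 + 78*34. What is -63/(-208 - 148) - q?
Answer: -925893/356 ≈ -2600.8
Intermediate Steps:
q = 2601 (q = -51 + 2652 = 2601)
-63/(-208 - 148) - q = -63/(-208 - 148) - 1*2601 = -63/(-356) - 2601 = -63*(-1/356) - 2601 = 63/356 - 2601 = -925893/356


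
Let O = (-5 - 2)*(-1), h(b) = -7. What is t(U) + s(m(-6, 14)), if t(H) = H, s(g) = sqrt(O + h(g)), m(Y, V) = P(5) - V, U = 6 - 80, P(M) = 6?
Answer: -74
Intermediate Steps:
O = 7 (O = -7*(-1) = 7)
U = -74
m(Y, V) = 6 - V
s(g) = 0 (s(g) = sqrt(7 - 7) = sqrt(0) = 0)
t(U) + s(m(-6, 14)) = -74 + 0 = -74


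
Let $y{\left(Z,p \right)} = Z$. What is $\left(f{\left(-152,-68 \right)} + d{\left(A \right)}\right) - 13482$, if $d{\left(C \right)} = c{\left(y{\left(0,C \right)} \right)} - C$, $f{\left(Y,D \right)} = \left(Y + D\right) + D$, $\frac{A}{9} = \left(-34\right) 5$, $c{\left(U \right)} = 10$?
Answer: $-12230$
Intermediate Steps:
$A = -1530$ ($A = 9 \left(\left(-34\right) 5\right) = 9 \left(-170\right) = -1530$)
$f{\left(Y,D \right)} = Y + 2 D$ ($f{\left(Y,D \right)} = \left(D + Y\right) + D = Y + 2 D$)
$d{\left(C \right)} = 10 - C$
$\left(f{\left(-152,-68 \right)} + d{\left(A \right)}\right) - 13482 = \left(\left(-152 + 2 \left(-68\right)\right) + \left(10 - -1530\right)\right) - 13482 = \left(\left(-152 - 136\right) + \left(10 + 1530\right)\right) - 13482 = \left(-288 + 1540\right) - 13482 = 1252 - 13482 = -12230$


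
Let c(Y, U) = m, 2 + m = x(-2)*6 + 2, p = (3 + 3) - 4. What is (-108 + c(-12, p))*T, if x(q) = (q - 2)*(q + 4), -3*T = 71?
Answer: 3692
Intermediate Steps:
T = -71/3 (T = -1/3*71 = -71/3 ≈ -23.667)
x(q) = (-2 + q)*(4 + q)
p = 2 (p = 6 - 4 = 2)
m = -48 (m = -2 + ((-8 + (-2)**2 + 2*(-2))*6 + 2) = -2 + ((-8 + 4 - 4)*6 + 2) = -2 + (-8*6 + 2) = -2 + (-48 + 2) = -2 - 46 = -48)
c(Y, U) = -48
(-108 + c(-12, p))*T = (-108 - 48)*(-71/3) = -156*(-71/3) = 3692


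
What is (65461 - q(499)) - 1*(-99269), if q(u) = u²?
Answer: -84271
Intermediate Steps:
(65461 - q(499)) - 1*(-99269) = (65461 - 1*499²) - 1*(-99269) = (65461 - 1*249001) + 99269 = (65461 - 249001) + 99269 = -183540 + 99269 = -84271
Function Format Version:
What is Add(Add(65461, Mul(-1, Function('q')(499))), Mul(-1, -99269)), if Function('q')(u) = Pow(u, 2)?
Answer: -84271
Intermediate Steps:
Add(Add(65461, Mul(-1, Function('q')(499))), Mul(-1, -99269)) = Add(Add(65461, Mul(-1, Pow(499, 2))), Mul(-1, -99269)) = Add(Add(65461, Mul(-1, 249001)), 99269) = Add(Add(65461, -249001), 99269) = Add(-183540, 99269) = -84271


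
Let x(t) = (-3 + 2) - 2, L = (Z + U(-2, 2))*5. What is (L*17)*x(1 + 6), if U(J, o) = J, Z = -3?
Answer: 1275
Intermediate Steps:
L = -25 (L = (-3 - 2)*5 = -5*5 = -25)
x(t) = -3 (x(t) = -1 - 2 = -3)
(L*17)*x(1 + 6) = -25*17*(-3) = -425*(-3) = 1275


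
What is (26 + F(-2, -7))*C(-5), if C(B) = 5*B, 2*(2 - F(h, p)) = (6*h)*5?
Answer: -1450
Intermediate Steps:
F(h, p) = 2 - 15*h (F(h, p) = 2 - 6*h*5/2 = 2 - 15*h)
(26 + F(-2, -7))*C(-5) = (26 + (2 - 15*(-2)))*(5*(-5)) = (26 + (2 + 30))*(-25) = (26 + 32)*(-25) = 58*(-25) = -1450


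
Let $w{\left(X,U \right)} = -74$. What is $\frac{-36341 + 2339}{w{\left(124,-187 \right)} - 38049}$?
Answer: $\frac{34002}{38123} \approx 0.8919$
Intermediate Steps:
$\frac{-36341 + 2339}{w{\left(124,-187 \right)} - 38049} = \frac{-36341 + 2339}{-74 - 38049} = - \frac{34002}{-38123} = \left(-34002\right) \left(- \frac{1}{38123}\right) = \frac{34002}{38123}$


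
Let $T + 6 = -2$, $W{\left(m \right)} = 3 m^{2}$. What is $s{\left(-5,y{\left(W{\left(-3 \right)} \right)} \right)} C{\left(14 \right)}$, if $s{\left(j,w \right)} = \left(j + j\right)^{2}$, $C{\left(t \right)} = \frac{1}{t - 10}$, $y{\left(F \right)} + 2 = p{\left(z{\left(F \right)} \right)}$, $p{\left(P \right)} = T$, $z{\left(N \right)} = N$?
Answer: $25$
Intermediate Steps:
$T = -8$ ($T = -6 - 2 = -8$)
$p{\left(P \right)} = -8$
$y{\left(F \right)} = -10$ ($y{\left(F \right)} = -2 - 8 = -10$)
$C{\left(t \right)} = \frac{1}{-10 + t}$
$s{\left(j,w \right)} = 4 j^{2}$ ($s{\left(j,w \right)} = \left(2 j\right)^{2} = 4 j^{2}$)
$s{\left(-5,y{\left(W{\left(-3 \right)} \right)} \right)} C{\left(14 \right)} = \frac{4 \left(-5\right)^{2}}{-10 + 14} = \frac{4 \cdot 25}{4} = 100 \cdot \frac{1}{4} = 25$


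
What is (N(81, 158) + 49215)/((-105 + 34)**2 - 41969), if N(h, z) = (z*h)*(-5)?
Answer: 14775/36928 ≈ 0.40010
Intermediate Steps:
N(h, z) = -5*h*z (N(h, z) = (h*z)*(-5) = -5*h*z)
(N(81, 158) + 49215)/((-105 + 34)**2 - 41969) = (-5*81*158 + 49215)/((-105 + 34)**2 - 41969) = (-63990 + 49215)/((-71)**2 - 41969) = -14775/(5041 - 41969) = -14775/(-36928) = -14775*(-1/36928) = 14775/36928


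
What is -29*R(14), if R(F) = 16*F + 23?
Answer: -7163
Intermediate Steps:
R(F) = 23 + 16*F
-29*R(14) = -29*(23 + 16*14) = -29*(23 + 224) = -29*247 = -7163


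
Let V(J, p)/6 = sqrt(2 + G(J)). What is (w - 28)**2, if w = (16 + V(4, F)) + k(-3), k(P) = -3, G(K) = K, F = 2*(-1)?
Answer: 441 - 180*sqrt(6) ≈ 0.091846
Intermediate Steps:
F = -2
V(J, p) = 6*sqrt(2 + J)
w = 13 + 6*sqrt(6) (w = (16 + 6*sqrt(2 + 4)) - 3 = (16 + 6*sqrt(6)) - 3 = 13 + 6*sqrt(6) ≈ 27.697)
(w - 28)**2 = ((13 + 6*sqrt(6)) - 28)**2 = (-15 + 6*sqrt(6))**2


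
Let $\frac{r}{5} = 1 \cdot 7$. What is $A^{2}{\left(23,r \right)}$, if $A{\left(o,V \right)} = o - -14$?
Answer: $1369$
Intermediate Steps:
$r = 35$ ($r = 5 \cdot 1 \cdot 7 = 5 \cdot 7 = 35$)
$A{\left(o,V \right)} = 14 + o$ ($A{\left(o,V \right)} = o + 14 = 14 + o$)
$A^{2}{\left(23,r \right)} = \left(14 + 23\right)^{2} = 37^{2} = 1369$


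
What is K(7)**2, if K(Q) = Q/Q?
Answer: 1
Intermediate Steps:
K(Q) = 1
K(7)**2 = 1**2 = 1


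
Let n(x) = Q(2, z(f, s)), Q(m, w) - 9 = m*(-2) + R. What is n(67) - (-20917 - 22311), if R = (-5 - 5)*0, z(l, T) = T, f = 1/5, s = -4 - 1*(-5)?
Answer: 43233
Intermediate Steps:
s = 1 (s = -4 + 5 = 1)
f = 1/5 ≈ 0.20000
R = 0 (R = -10*0 = 0)
Q(m, w) = 9 - 2*m (Q(m, w) = 9 + (m*(-2) + 0) = 9 + (-2*m + 0) = 9 - 2*m)
n(x) = 5 (n(x) = 9 - 2*2 = 9 - 4 = 5)
n(67) - (-20917 - 22311) = 5 - (-20917 - 22311) = 5 - 1*(-43228) = 5 + 43228 = 43233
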